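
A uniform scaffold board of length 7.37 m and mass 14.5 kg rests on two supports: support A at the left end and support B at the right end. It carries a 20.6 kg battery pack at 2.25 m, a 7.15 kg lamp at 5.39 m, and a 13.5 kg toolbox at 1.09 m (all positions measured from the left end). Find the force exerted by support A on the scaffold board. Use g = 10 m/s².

Sum moments about support B (its reaction then has zero moment arm).
Beam weight: 14.5 × 10 = 145 N down at 3.685 m → arm 3.685 m, τ = 145 × 3.685 = 534.3 N·m counterclockwise.
Battery pack: 20.6 × 10 = 206 N down at 2.25 m → arm 5.12 m, τ = 206 × 5.12 = 1055 N·m counterclockwise.
Lamp: 7.15 × 10 = 71.5 N down at 5.39 m → arm 1.98 m, τ = 71.5 × 1.98 = 141.6 N·m counterclockwise.
Toolbox: 13.5 × 10 = 135 N down at 1.09 m → arm 6.28 m, τ = 135 × 6.28 = 847.8 N·m counterclockwise.
Net load moment about support B = 2579 N·m counterclockwise.
Reaction R at support A is upward at 0 m, arm 7.37 m → moment R × 7.37 clockwise.
For rotational equilibrium, R × 7.37 = 2579, so R = 350 N.

R_A ≈ 350 N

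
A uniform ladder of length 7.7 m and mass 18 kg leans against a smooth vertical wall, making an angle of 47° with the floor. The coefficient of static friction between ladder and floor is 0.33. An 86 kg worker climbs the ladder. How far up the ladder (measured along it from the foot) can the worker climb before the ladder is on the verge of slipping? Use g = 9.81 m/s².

Choose the foot of the ladder as the axis so the floor normal and friction both act there and drop out.
Ladder weight 18×9.81 = 176.6 N acts at 3.85 m along the ladder; its horizontal arm is 3.85·cos47° = 2.626 m → τ = 463.8 N·m clockwise.
Worker weight 86×9.81 = 843.7 N at distance d → arm d·cos47° → τ = 843.7·d·0.682 clockwise.
Wall normal N at the top has arm L sinθ = 5.631 m counterclockwise, so Στ = 0 gives N·5.631 = 463.8 + 575.4·d.
ΣFy = 0 ⇒ N_floor = 1020 N, so the maximum friction is μ_s·N_floor = 0.33×1020 = 336.6 N. ΣFx = 0 ⇒ N_wall = f, so at the slipping point N = 336.6 N.
Substituting: 336.6×5.631 = 463.8 + 575.4·d ⇒ d = (1895 − 463.8) / 575.4 = 2.49 m.

d ≈ 2.49 m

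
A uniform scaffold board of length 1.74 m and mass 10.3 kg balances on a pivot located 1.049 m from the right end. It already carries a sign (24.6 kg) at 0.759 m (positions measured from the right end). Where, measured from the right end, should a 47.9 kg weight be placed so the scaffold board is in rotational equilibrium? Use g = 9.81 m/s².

Sum moments about the pivot (at 1.049 m from the right end) (the support reaction has zero arm there).
Beam weight: 10.3 × 9.81 = 101 N down at 0.87 m → arm 0.179 m, τ = 101 × 0.179 = 18.08 N·m clockwise.
Sign: 24.6 × 9.81 = 241.3 N down at 0.759 m → arm 0.29 m, τ = 241.3 × 0.29 = 69.98 N·m clockwise.
Net moment of existing loads = 88.06 N·m clockwise.
The weight weighs 47.9 × 9.81 = 469.9 N and must supply an equal counterclockwise moment, so its lever arm about the pivot is 88.06 / 469.9 = 0.187 m.
That puts it at 1.049 + 0.187 = 1.24 m from the right end.

x ≈ 1.24 m from the right end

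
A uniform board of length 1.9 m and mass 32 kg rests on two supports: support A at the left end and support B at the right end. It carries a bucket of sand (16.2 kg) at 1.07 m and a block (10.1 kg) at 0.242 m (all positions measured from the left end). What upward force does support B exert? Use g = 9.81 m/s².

R_B ≈ 259 N

Taking torques about support A:
Beam weight: 32 × 9.81 = 313.9 N down at 0.95 m → arm 0.95 m, τ = 313.9 × 0.95 = 298.2 N·m clockwise.
Bucket of sand: 16.2 × 9.81 = 158.9 N down at 1.07 m → arm 1.07 m, τ = 158.9 × 1.07 = 170 N·m clockwise.
Block: 10.1 × 9.81 = 99.08 N down at 0.242 m → arm 0.242 m, τ = 99.08 × 0.242 = 23.98 N·m clockwise.
Net load moment about support A = 492.2 N·m clockwise.
Reaction R at support B is upward at 1.9 m, arm 1.9 m → moment R × 1.9 counterclockwise.
Στ = 0 ⇒ R × 1.9 = 492.2 ⇒ R = 259 N.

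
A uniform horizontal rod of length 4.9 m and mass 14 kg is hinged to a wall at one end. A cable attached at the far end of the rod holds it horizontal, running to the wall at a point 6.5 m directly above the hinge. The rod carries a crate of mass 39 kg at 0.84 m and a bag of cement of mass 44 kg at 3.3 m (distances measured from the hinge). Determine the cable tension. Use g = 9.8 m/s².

Sum moments about the hinge (the unknown hinge reaction has zero arm there).
Beam weight: 14 × 9.8 = 137.2 N down at 2.45 m → arm 2.45 m, τ = 137.2 × 2.45 = 336.1 N·m clockwise.
Crate: 39 × 9.8 = 382.2 N down at 0.84 m → arm 0.84 m, τ = 382.2 × 0.84 = 321 N·m clockwise.
Bag of cement: 44 × 9.8 = 431.2 N down at 3.3 m → arm 3.3 m, τ = 431.2 × 3.3 = 1423 N·m clockwise.
Total clockwise load moment = 2080 N·m.
The cable tension T acts at 4.9 m; only its component perpendicular to the rod, T sinθ, produces torque. sinθ = h/√(h²+d²) = 6.5/√(6.5²+4.9²) = 0.7985.
For rotational equilibrium, T × 4.9 × 0.7985 = 2080, so T = 2080 / 3.913 = 532 N.

T ≈ 532 N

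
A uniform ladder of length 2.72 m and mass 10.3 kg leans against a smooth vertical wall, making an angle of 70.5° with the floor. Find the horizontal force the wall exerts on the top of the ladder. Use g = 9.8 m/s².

N_wall ≈ 17.9 N

Taking torques about the foot of the ladder:
Ladder weight 10.3×9.8 = 100.9 N acts at 1.36 m along the ladder; its horizontal arm is 1.36·cos70.5° = 0.454 m → τ = 45.81 N·m clockwise.
Wall normal N acts horizontally at the top; its moment arm is the height L sinθ = 2.72·sin70.5° = 2.564 m, counterclockwise.
Στ = 0 ⇒ N × 2.564 = 45.81 ⇒ N = 17.9 N.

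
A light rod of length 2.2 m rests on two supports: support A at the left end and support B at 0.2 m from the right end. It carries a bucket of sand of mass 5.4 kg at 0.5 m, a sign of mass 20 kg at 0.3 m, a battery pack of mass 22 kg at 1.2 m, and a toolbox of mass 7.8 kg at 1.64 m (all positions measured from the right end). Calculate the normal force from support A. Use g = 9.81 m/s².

Taking torques about support B:
Bucket of sand: 5.4 × 9.81 = 52.97 N down at 0.5 m → arm 0.3 m, τ = 52.97 × 0.3 = 15.89 N·m counterclockwise.
Sign: 20 × 9.81 = 196.2 N down at 0.3 m → arm 0.1 m, τ = 196.2 × 0.1 = 19.62 N·m counterclockwise.
Battery pack: 22 × 9.81 = 215.8 N down at 1.2 m → arm 1 m, τ = 215.8 × 1 = 215.8 N·m counterclockwise.
Toolbox: 7.8 × 9.81 = 76.52 N down at 1.64 m → arm 1.44 m, τ = 76.52 × 1.44 = 110.2 N·m counterclockwise.
Net load moment about support B = 361.5 N·m counterclockwise.
Reaction R at support A is upward at 2.2 m, arm 2 m → moment R × 2 clockwise.
For rotational equilibrium, R × 2 = 361.5, so R = 181 N.

R_A ≈ 181 N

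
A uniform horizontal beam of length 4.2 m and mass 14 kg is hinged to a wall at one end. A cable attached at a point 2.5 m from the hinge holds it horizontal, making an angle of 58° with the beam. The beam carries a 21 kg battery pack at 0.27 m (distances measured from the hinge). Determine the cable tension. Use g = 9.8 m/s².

T ≈ 162 N

Choose the hinge as the axis so the unknown hinge reaction has zero arm there.
Beam weight: 14 × 9.8 = 137.2 N down at 2.1 m → arm 2.1 m, τ = 137.2 × 2.1 = 288.1 N·m clockwise.
Battery pack: 21 × 9.8 = 205.8 N down at 0.27 m → arm 0.27 m, τ = 205.8 × 0.27 = 55.57 N·m clockwise.
Total clockwise load moment = 343.7 N·m.
The cable tension T acts at 2.5 m; only its component perpendicular to the beam, T sinθ, produces torque. sin 58° = 0.848.
Setting net torque to zero: T × 2.5 × 0.848 = 343.7 → T = 343.7 / 2.12 = 162 N.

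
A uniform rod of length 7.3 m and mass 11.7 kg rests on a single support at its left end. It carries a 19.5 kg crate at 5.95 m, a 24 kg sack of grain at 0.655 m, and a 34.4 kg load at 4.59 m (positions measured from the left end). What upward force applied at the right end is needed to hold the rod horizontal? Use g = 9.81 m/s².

F ≈ 447 N

About the left end:
Beam weight: 11.7 × 9.81 = 114.8 N down at 3.65 m → arm 3.65 m, τ = 114.8 × 3.65 = 419 N·m clockwise.
Crate: 19.5 × 9.81 = 191.3 N down at 5.95 m → arm 5.95 m, τ = 191.3 × 5.95 = 1138 N·m clockwise.
Sack of grain: 24 × 9.81 = 235.4 N down at 0.655 m → arm 0.655 m, τ = 235.4 × 0.655 = 154.2 N·m clockwise.
Load: 34.4 × 9.81 = 337.5 N down at 4.59 m → arm 4.59 m, τ = 337.5 × 4.59 = 1549 N·m clockwise.
Net moment of the loads = 3260 N·m clockwise.
The upward force F acts at the right end, arm 7.3 m, giving F × 7.3 counterclockwise.
Στ = 0 ⇒ F × 7.3 = 3260 ⇒ F = 3260 / 7.3 = 447 N.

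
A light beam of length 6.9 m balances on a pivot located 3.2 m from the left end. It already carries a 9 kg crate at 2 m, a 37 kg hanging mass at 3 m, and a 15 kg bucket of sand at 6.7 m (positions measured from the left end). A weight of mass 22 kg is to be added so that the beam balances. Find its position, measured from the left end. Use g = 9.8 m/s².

x ≈ 1.64 m from the left end

Choose the pivot (at 3.2 m from the left end) as the axis so the support reaction has zero arm there.
Crate: 9 × 9.8 = 88.2 N down at 2 m → arm 1.2 m, τ = 88.2 × 1.2 = 105.8 N·m counterclockwise.
Hanging mass: 37 × 9.8 = 362.6 N down at 3 m → arm 0.2 m, τ = 362.6 × 0.2 = 72.52 N·m counterclockwise.
Bucket of sand: 15 × 9.8 = 147 N down at 6.7 m → arm 3.5 m, τ = 147 × 3.5 = 514.5 N·m clockwise.
Net moment of existing loads = 336.2 N·m clockwise.
The weight weighs 22 × 9.8 = 215.6 N and must supply an equal counterclockwise moment, so its lever arm about the pivot is 336.2 / 215.6 = 1.56 m.
That puts it at 3.2 − 1.56 = 1.64 m from the left end.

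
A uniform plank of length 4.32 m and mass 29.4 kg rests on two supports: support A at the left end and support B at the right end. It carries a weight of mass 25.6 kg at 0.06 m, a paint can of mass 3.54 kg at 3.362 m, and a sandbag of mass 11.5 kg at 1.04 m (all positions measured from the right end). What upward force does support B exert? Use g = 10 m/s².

R_B ≈ 495 N

Choose support A as the axis so its reaction then has zero moment arm.
Beam weight: 29.4 × 10 = 294 N down at 2.16 m → arm 2.16 m, τ = 294 × 2.16 = 635 N·m clockwise.
Weight: 25.6 × 10 = 256 N down at 0.06 m → arm 4.26 m, τ = 256 × 4.26 = 1091 N·m clockwise.
Paint can: 3.54 × 10 = 35.4 N down at 3.362 m → arm 0.958 m, τ = 35.4 × 0.958 = 33.91 N·m clockwise.
Sandbag: 11.5 × 10 = 115 N down at 1.04 m → arm 3.28 m, τ = 115 × 3.28 = 377.2 N·m clockwise.
Net load moment about support A = 2137 N·m clockwise.
Reaction R at support B is upward at 0 m, arm 4.32 m → moment R × 4.32 counterclockwise.
Στ = 0 ⇒ R × 4.32 = 2137 ⇒ R = 495 N.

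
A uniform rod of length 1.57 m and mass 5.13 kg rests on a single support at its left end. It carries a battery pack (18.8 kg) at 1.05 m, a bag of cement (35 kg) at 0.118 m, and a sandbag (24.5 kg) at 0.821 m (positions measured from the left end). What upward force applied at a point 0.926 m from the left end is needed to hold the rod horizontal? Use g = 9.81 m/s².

Sum moments about the left end (the unknown pivot reaction has zero arm there).
Beam weight: 5.13 × 9.81 = 50.33 N down at 0.785 m → arm 0.785 m, τ = 50.33 × 0.785 = 39.51 N·m clockwise.
Battery pack: 18.8 × 9.81 = 184.4 N down at 1.05 m → arm 1.05 m, τ = 184.4 × 1.05 = 193.6 N·m clockwise.
Bag of cement: 35 × 9.81 = 343.4 N down at 0.118 m → arm 0.118 m, τ = 343.4 × 0.118 = 40.52 N·m clockwise.
Sandbag: 24.5 × 9.81 = 240.3 N down at 0.821 m → arm 0.821 m, τ = 240.3 × 0.821 = 197.3 N·m clockwise.
Net moment of the loads = 470.9 N·m clockwise.
The upward force F acts at a point 0.926 m from the left end, arm 0.926 m, giving F × 0.926 counterclockwise.
For rotational equilibrium, F × 0.926 = 470.9, so F = 470.9 / 0.926 = 509 N.

F ≈ 509 N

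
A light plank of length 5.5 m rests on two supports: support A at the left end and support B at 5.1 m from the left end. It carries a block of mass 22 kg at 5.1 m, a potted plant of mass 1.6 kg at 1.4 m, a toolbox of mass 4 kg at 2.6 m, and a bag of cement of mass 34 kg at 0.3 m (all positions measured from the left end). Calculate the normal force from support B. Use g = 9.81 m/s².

R_B ≈ 260 N

About support A:
Block: 22 × 9.81 = 215.8 N down at 5.1 m → arm 5.1 m, τ = 215.8 × 5.1 = 1101 N·m clockwise.
Potted plant: 1.6 × 9.81 = 15.7 N down at 1.4 m → arm 1.4 m, τ = 15.7 × 1.4 = 21.98 N·m clockwise.
Toolbox: 4 × 9.81 = 39.24 N down at 2.6 m → arm 2.6 m, τ = 39.24 × 2.6 = 102 N·m clockwise.
Bag of cement: 34 × 9.81 = 333.5 N down at 0.3 m → arm 0.3 m, τ = 333.5 × 0.3 = 100 N·m clockwise.
Net load moment about support A = 1325 N·m clockwise.
Reaction R at support B is upward at 5.1 m, arm 5.1 m → moment R × 5.1 counterclockwise.
Setting net torque to zero: R × 5.1 = 1325 → R = 260 N.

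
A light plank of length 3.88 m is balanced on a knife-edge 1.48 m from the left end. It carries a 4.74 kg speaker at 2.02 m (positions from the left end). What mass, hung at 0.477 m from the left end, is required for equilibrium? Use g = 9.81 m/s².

m ≈ 2.55 kg

Taking torques about the knife-edge (at 1.48 m from the left end):
Speaker: 4.74 × 9.81 = 46.5 N down at 2.02 m → arm 0.54 m, τ = 46.5 × 0.54 = 25.11 N·m clockwise.
Net moment of known loads = 25.11 N·m clockwise.
An unknown mass m at 0.477 m has arm 1.003 m; its moment is m·g·1.003 counterclockwise.
Balancing moments: m × 9.81 × 1.003 = 25.11, giving m = 25.11 / (9.81 × 1.003) = 2.55 kg.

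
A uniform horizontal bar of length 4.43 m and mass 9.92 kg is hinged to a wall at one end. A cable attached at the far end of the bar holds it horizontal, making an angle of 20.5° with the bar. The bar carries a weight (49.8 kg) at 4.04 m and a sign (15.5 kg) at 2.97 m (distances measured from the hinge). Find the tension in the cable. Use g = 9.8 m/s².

T ≈ 1700 N

Take moments about the hinge.
Beam weight: 9.92 × 9.8 = 97.22 N down at 2.215 m → arm 2.215 m, τ = 97.22 × 2.215 = 215.3 N·m clockwise.
Weight: 49.8 × 9.8 = 488 N down at 4.04 m → arm 4.04 m, τ = 488 × 4.04 = 1972 N·m clockwise.
Sign: 15.5 × 9.8 = 151.9 N down at 2.97 m → arm 2.97 m, τ = 151.9 × 2.97 = 451.1 N·m clockwise.
Total clockwise load moment = 2638 N·m.
The cable tension T acts at 4.43 m; only its component perpendicular to the bar, T sinθ, produces torque. sin 20.5° = 0.3502.
Στ = 0 ⇒ T × 4.43 × 0.3502 = 2638 ⇒ T = 2638 / 1.551 = 1700 N.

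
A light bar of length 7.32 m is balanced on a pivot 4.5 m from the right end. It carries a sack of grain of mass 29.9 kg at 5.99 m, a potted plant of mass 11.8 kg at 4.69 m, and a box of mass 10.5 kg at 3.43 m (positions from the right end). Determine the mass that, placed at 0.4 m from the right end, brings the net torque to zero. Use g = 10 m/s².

m ≈ 8.67 kg

Taking torques about the pivot (at 4.5 m from the right end):
Sack of grain: 29.9 × 10 = 299 N down at 5.99 m → arm 1.49 m, τ = 299 × 1.49 = 445.5 N·m counterclockwise.
Potted plant: 11.8 × 10 = 118 N down at 4.69 m → arm 0.19 m, τ = 118 × 0.19 = 22.42 N·m counterclockwise.
Box: 10.5 × 10 = 105 N down at 3.43 m → arm 1.07 m, τ = 105 × 1.07 = 112.4 N·m clockwise.
Net moment of known loads = 355.5 N·m counterclockwise.
An unknown mass m at 0.4 m has arm 4.1 m; its moment is m·g·4.1 clockwise.
Balancing moments: m × 10 × 4.1 = 355.5, giving m = 355.5 / (10 × 4.1) = 8.67 kg.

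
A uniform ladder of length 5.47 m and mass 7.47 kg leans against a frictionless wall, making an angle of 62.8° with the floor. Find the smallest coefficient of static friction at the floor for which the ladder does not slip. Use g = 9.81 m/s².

Choose the foot of the ladder as the axis so the floor normal and friction both act there and drop out.
Ladder weight 7.47×9.81 = 73.28 N acts at 2.735 m along the ladder; its horizontal arm is 2.735·cos62.8° = 1.25 m → τ = 91.6 N·m clockwise.
Wall normal N acts horizontally at the top; its moment arm is the height L sinθ = 5.47·sin62.8° = 4.865 m, counterclockwise.
Στ = 0 ⇒ N × 4.865 = 91.6 ⇒ N = 18.83 N.
ΣFx = 0 ⇒ f = N_wall = 18.83 N. ΣFy = 0 ⇒ N_floor = 73.28 N.
μ_min = f / N_floor = 18.83 / 73.28 = 0.257.

μ_min ≈ 0.257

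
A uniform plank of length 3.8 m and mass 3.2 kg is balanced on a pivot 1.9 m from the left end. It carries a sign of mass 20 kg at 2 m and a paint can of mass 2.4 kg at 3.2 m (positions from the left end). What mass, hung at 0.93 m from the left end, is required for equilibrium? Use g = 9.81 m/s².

m ≈ 5.28 kg

About the pivot (at 1.9 m from the left end):
Beam weight: acts at the pivot, moment arm 0 → no torque.
Sign: 20 × 9.81 = 196.2 N down at 2 m → arm 0.1 m, τ = 196.2 × 0.1 = 19.62 N·m clockwise.
Paint can: 2.4 × 9.81 = 23.54 N down at 3.2 m → arm 1.3 m, τ = 23.54 × 1.3 = 30.6 N·m clockwise.
Net moment of known loads = 50.22 N·m clockwise.
An unknown mass m at 0.93 m has arm 0.97 m; its moment is m·g·0.97 counterclockwise.
Setting net torque to zero: m × 9.81 × 0.97 = 50.22 → m = 50.22 / (9.81 × 0.97) = 5.28 kg.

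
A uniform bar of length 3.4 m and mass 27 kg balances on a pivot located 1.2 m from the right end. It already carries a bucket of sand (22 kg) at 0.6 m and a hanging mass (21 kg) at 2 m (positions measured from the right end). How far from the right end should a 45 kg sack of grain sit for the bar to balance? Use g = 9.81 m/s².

About the pivot (at 1.2 m from the right end):
Beam weight: 27 × 9.81 = 264.9 N down at 1.7 m → arm 0.5 m, τ = 264.9 × 0.5 = 132.4 N·m counterclockwise.
Bucket of sand: 22 × 9.81 = 215.8 N down at 0.6 m → arm 0.6 m, τ = 215.8 × 0.6 = 129.5 N·m clockwise.
Hanging mass: 21 × 9.81 = 206 N down at 2 m → arm 0.8 m, τ = 206 × 0.8 = 164.8 N·m counterclockwise.
Net moment of existing loads = 167.7 N·m counterclockwise.
The sack of grain weighs 45 × 9.81 = 441.5 N and must supply an equal clockwise moment, so its lever arm about the pivot is 167.7 / 441.5 = 0.38 m.
That puts it at 1.2 − 0.38 = 0.82 m from the right end.

x ≈ 0.82 m from the right end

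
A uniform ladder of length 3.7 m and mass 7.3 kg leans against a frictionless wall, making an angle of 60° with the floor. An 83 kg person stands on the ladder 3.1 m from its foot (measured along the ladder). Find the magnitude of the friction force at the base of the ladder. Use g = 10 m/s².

f ≈ 423 N

Choose the foot of the ladder as the axis so the floor normal and friction both act there and drop out.
Ladder weight 7.3×10 = 73 N acts at 1.85 m along the ladder; its horizontal arm is 1.85·cos60° = 0.925 m → τ = 67.53 N·m clockwise.
Person: 83×10 = 830 N at 3.1 m → arm 1.55 m → τ = 1286 N·m clockwise.
Wall normal N acts horizontally at the top; its moment arm is the height L sinθ = 3.7·sin60° = 3.204 m, counterclockwise.
Balancing moments: N × 3.204 = 1354, giving N = 423 N.
ΣFx = 0: friction at the foot balances the wall's push, so f = N_wall = 423 N.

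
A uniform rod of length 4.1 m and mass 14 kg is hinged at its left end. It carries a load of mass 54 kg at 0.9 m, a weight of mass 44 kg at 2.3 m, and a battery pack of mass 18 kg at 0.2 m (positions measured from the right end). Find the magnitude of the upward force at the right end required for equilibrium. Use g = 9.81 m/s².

Take moments about the left end.
Beam weight: 14 × 9.81 = 137.3 N down at 2.05 m → arm 2.05 m, τ = 137.3 × 2.05 = 281.5 N·m clockwise.
Load: 54 × 9.81 = 529.7 N down at 0.9 m → arm 3.2 m, τ = 529.7 × 3.2 = 1695 N·m clockwise.
Weight: 44 × 9.81 = 431.6 N down at 2.3 m → arm 1.8 m, τ = 431.6 × 1.8 = 776.9 N·m clockwise.
Battery pack: 18 × 9.81 = 176.6 N down at 0.2 m → arm 3.9 m, τ = 176.6 × 3.9 = 688.7 N·m clockwise.
Net moment of the loads = 3442 N·m clockwise.
The upward force F acts at the right end, arm 4.1 m, giving F × 4.1 counterclockwise.
Balancing moments: F × 4.1 = 3442, giving F = 3442 / 4.1 = 840 N.

F ≈ 840 N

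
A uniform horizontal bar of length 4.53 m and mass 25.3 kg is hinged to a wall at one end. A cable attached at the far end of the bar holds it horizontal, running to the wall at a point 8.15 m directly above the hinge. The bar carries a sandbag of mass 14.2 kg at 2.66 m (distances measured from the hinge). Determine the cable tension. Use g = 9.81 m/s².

Taking torques about the hinge:
Beam weight: 25.3 × 9.81 = 248.2 N down at 2.265 m → arm 2.265 m, τ = 248.2 × 2.265 = 562.2 N·m clockwise.
Sandbag: 14.2 × 9.81 = 139.3 N down at 2.66 m → arm 2.66 m, τ = 139.3 × 2.66 = 370.5 N·m clockwise.
Total clockwise load moment = 932.7 N·m.
The cable tension T acts at 4.53 m; only its component perpendicular to the bar, T sinθ, produces torque. sinθ = h/√(h²+d²) = 8.15/√(8.15²+4.53²) = 0.8741.
Στ = 0 ⇒ T × 4.53 × 0.8741 = 932.7 ⇒ T = 932.7 / 3.96 = 236 N.

T ≈ 236 N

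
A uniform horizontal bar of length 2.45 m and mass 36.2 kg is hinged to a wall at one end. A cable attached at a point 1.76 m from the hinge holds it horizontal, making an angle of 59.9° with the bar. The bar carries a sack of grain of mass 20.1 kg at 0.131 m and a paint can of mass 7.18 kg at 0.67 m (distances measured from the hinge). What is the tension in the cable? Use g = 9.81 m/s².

T ≈ 334 N

Choose the hinge as the axis so the unknown hinge reaction has zero arm there.
Beam weight: 36.2 × 9.81 = 355.1 N down at 1.225 m → arm 1.225 m, τ = 355.1 × 1.225 = 435 N·m clockwise.
Sack of grain: 20.1 × 9.81 = 197.2 N down at 0.131 m → arm 0.131 m, τ = 197.2 × 0.131 = 25.83 N·m clockwise.
Paint can: 7.18 × 9.81 = 70.44 N down at 0.67 m → arm 0.67 m, τ = 70.44 × 0.67 = 47.19 N·m clockwise.
Total clockwise load moment = 508 N·m.
The cable tension T acts at 1.76 m; only its component perpendicular to the bar, T sinθ, produces torque. sin 59.9° = 0.8652.
Balancing moments: T × 1.76 × 0.8652 = 508, giving T = 508 / 1.523 = 334 N.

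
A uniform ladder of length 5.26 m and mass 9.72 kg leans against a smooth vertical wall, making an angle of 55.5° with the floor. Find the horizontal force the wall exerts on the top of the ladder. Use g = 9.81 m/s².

Sum moments about the foot of the ladder (the floor normal and friction both act there and drop out).
Ladder weight 9.72×9.81 = 95.35 N acts at 2.63 m along the ladder; its horizontal arm is 2.63·cos55.5° = 1.49 m → τ = 142.1 N·m clockwise.
Wall normal N acts horizontally at the top; its moment arm is the height L sinθ = 5.26·sin55.5° = 4.335 m, counterclockwise.
For rotational equilibrium, N × 4.335 = 142.1, so N = 32.8 N.

N_wall ≈ 32.8 N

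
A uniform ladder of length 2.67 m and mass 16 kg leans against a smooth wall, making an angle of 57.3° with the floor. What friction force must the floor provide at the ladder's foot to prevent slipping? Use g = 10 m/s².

Sum moments about the foot of the ladder (the floor normal and friction both act there and drop out).
Ladder weight 16×10 = 160 N acts at 1.335 m along the ladder; its horizontal arm is 1.335·cos57.3° = 0.7212 m → τ = 115.4 N·m clockwise.
Wall normal N acts horizontally at the top; its moment arm is the height L sinθ = 2.67·sin57.3° = 2.247 m, counterclockwise.
For rotational equilibrium, N × 2.247 = 115.4, so N = 51.4 N.
ΣFx = 0: friction at the foot balances the wall's push, so f = N_wall = 51.4 N.

f ≈ 51.4 N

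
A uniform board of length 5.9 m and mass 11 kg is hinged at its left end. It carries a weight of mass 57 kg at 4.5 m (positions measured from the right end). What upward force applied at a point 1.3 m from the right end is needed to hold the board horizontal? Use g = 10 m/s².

Sum moments about the left end (the unknown pivot reaction has zero arm there).
Beam weight: 11 × 10 = 110 N down at 2.95 m → arm 2.95 m, τ = 110 × 2.95 = 324.5 N·m clockwise.
Weight: 57 × 10 = 570 N down at 4.5 m → arm 1.4 m, τ = 570 × 1.4 = 798 N·m clockwise.
Net moment of the loads = 1122 N·m clockwise.
The upward force F acts at a point 1.3 m from the right end, arm 4.6 m, giving F × 4.6 counterclockwise.
Setting net torque to zero: F × 4.6 = 1122 → F = 1122 / 4.6 = 244 N.

F ≈ 244 N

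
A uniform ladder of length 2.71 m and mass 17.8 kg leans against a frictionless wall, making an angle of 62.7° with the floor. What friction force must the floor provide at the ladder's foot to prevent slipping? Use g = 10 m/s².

f ≈ 45.9 N

Sum moments about the foot of the ladder (the floor normal and friction both act there and drop out).
Ladder weight 17.8×10 = 178 N acts at 1.355 m along the ladder; its horizontal arm is 1.355·cos62.7° = 0.6215 m → τ = 110.6 N·m clockwise.
Wall normal N acts horizontally at the top; its moment arm is the height L sinθ = 2.71·sin62.7° = 2.408 m, counterclockwise.
Στ = 0 ⇒ N × 2.408 = 110.6 ⇒ N = 45.9 N.
ΣFx = 0: friction at the foot balances the wall's push, so f = N_wall = 45.9 N.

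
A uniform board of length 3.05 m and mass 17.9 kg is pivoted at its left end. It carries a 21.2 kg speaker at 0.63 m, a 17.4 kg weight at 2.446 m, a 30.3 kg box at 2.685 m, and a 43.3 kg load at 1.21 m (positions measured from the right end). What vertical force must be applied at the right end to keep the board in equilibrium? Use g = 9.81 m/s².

F ≈ 578 N

Take moments about the left end.
Beam weight: 17.9 × 9.81 = 175.6 N down at 1.525 m → arm 1.525 m, τ = 175.6 × 1.525 = 267.8 N·m clockwise.
Speaker: 21.2 × 9.81 = 208 N down at 0.63 m → arm 2.42 m, τ = 208 × 2.42 = 503.4 N·m clockwise.
Weight: 17.4 × 9.81 = 170.7 N down at 2.446 m → arm 0.604 m, τ = 170.7 × 0.604 = 103.1 N·m clockwise.
Box: 30.3 × 9.81 = 297.2 N down at 2.685 m → arm 0.365 m, τ = 297.2 × 0.365 = 108.5 N·m clockwise.
Load: 43.3 × 9.81 = 424.8 N down at 1.21 m → arm 1.84 m, τ = 424.8 × 1.84 = 781.6 N·m clockwise.
Net moment of the loads = 1764 N·m clockwise.
The upward force F acts at the right end, arm 3.05 m, giving F × 3.05 counterclockwise.
Στ = 0 ⇒ F × 3.05 = 1764 ⇒ F = 1764 / 3.05 = 578 N.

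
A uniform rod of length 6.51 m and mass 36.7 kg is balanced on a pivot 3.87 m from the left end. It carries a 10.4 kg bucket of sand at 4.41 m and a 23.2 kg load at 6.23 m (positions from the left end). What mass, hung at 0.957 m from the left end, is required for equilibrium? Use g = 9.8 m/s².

m ≈ 13 kg

Choose the pivot (at 3.87 m from the left end) as the axis so the support reaction has zero arm there.
Beam weight: 36.7 × 9.8 = 359.7 N down at 3.255 m → arm 0.615 m, τ = 359.7 × 0.615 = 221.2 N·m counterclockwise.
Bucket of sand: 10.4 × 9.8 = 101.9 N down at 4.41 m → arm 0.54 m, τ = 101.9 × 0.54 = 55.03 N·m clockwise.
Load: 23.2 × 9.8 = 227.4 N down at 6.23 m → arm 2.36 m, τ = 227.4 × 2.36 = 536.7 N·m clockwise.
Net moment of known loads = 370.5 N·m clockwise.
An unknown mass m at 0.957 m has arm 2.913 m; its moment is m·g·2.913 counterclockwise.
For rotational equilibrium, m × 9.8 × 2.913 = 370.5, so m = 370.5 / (9.8 × 2.913) = 13 kg.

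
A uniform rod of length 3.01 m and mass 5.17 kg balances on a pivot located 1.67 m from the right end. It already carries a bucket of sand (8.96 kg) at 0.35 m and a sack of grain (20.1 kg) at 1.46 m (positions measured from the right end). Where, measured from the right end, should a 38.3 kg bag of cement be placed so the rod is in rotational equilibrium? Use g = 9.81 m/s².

Take moments about the pivot (at 1.67 m from the right end).
Beam weight: 5.17 × 9.81 = 50.72 N down at 1.505 m → arm 0.165 m, τ = 50.72 × 0.165 = 8.369 N·m clockwise.
Bucket of sand: 8.96 × 9.81 = 87.9 N down at 0.35 m → arm 1.32 m, τ = 87.9 × 1.32 = 116 N·m clockwise.
Sack of grain: 20.1 × 9.81 = 197.2 N down at 1.46 m → arm 0.21 m, τ = 197.2 × 0.21 = 41.41 N·m clockwise.
Net moment of existing loads = 165.8 N·m clockwise.
The bag of cement weighs 38.3 × 9.81 = 375.7 N and must supply an equal counterclockwise moment, so its lever arm about the pivot is 165.8 / 375.7 = 0.441 m.
That puts it at 1.67 + 0.441 = 2.11 m from the right end.

x ≈ 2.11 m from the right end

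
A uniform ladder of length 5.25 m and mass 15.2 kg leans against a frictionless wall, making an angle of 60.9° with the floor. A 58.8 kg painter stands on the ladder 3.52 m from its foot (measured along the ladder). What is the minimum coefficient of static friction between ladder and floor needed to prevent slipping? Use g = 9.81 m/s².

Take moments about the foot of the ladder.
Ladder weight 15.2×9.81 = 149.1 N acts at 2.625 m along the ladder; its horizontal arm is 2.625·cos60.9° = 1.277 m → τ = 190.4 N·m clockwise.
Painter: 58.8×9.81 = 576.8 N at 3.52 m → arm 1.712 m → τ = 987.5 N·m clockwise.
Wall normal N acts horizontally at the top; its moment arm is the height L sinθ = 5.25·sin60.9° = 4.587 m, counterclockwise.
Setting net torque to zero: N × 4.587 = 1178 → N = 256.8 N.
ΣFx = 0 ⇒ f = N_wall = 256.8 N. ΣFy = 0 ⇒ N_floor = 725.9 N.
μ_min = f / N_floor = 256.8 / 725.9 = 0.354.

μ_min ≈ 0.354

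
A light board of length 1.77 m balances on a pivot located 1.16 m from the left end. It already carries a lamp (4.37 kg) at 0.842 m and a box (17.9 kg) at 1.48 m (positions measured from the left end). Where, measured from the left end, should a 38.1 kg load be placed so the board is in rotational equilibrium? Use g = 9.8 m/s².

x ≈ 1.05 m from the left end

Take moments about the pivot (at 1.16 m from the left end).
Lamp: 4.37 × 9.8 = 42.83 N down at 0.842 m → arm 0.318 m, τ = 42.83 × 0.318 = 13.62 N·m counterclockwise.
Box: 17.9 × 9.8 = 175.4 N down at 1.48 m → arm 0.32 m, τ = 175.4 × 0.32 = 56.13 N·m clockwise.
Net moment of existing loads = 42.51 N·m clockwise.
The load weighs 38.1 × 9.8 = 373.4 N and must supply an equal counterclockwise moment, so its lever arm about the pivot is 42.51 / 373.4 = 0.114 m.
That puts it at 1.16 − 0.114 = 1.05 m from the left end.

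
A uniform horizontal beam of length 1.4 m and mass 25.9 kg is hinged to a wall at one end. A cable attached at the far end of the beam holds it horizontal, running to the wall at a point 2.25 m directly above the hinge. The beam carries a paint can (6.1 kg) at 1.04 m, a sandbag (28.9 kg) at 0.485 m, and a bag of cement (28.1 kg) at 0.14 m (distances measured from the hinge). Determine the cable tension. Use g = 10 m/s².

T ≈ 357 N

About the hinge:
Beam weight: 25.9 × 10 = 259 N down at 0.7 m → arm 0.7 m, τ = 259 × 0.7 = 181.3 N·m clockwise.
Paint can: 6.1 × 10 = 61 N down at 1.04 m → arm 1.04 m, τ = 61 × 1.04 = 63.44 N·m clockwise.
Sandbag: 28.9 × 10 = 289 N down at 0.485 m → arm 0.485 m, τ = 289 × 0.485 = 140.2 N·m clockwise.
Bag of cement: 28.1 × 10 = 281 N down at 0.14 m → arm 0.14 m, τ = 281 × 0.14 = 39.34 N·m clockwise.
Total clockwise load moment = 424.3 N·m.
The cable tension T acts at 1.4 m; only its component perpendicular to the beam, T sinθ, produces torque. sinθ = h/√(h²+d²) = 2.25/√(2.25²+1.4²) = 0.8491.
Balancing moments: T × 1.4 × 0.8491 = 424.3, giving T = 424.3 / 1.189 = 357 N.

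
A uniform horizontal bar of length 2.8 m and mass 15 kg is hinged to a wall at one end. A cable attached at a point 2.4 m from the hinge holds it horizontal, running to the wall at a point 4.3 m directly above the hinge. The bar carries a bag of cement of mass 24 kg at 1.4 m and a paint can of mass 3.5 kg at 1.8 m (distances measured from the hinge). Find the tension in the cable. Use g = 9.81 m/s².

T ≈ 285 N

Choose the hinge as the axis so the unknown hinge reaction has zero arm there.
Beam weight: 15 × 9.81 = 147.2 N down at 1.4 m → arm 1.4 m, τ = 147.2 × 1.4 = 206.1 N·m clockwise.
Bag of cement: 24 × 9.81 = 235.4 N down at 1.4 m → arm 1.4 m, τ = 235.4 × 1.4 = 329.6 N·m clockwise.
Paint can: 3.5 × 9.81 = 34.34 N down at 1.8 m → arm 1.8 m, τ = 34.34 × 1.8 = 61.81 N·m clockwise.
Total clockwise load moment = 597.5 N·m.
The cable tension T acts at 2.4 m; only its component perpendicular to the bar, T sinθ, produces torque. sinθ = h/√(h²+d²) = 4.3/√(4.3²+2.4²) = 0.8732.
Στ = 0 ⇒ T × 2.4 × 0.8732 = 597.5 ⇒ T = 597.5 / 2.096 = 285 N.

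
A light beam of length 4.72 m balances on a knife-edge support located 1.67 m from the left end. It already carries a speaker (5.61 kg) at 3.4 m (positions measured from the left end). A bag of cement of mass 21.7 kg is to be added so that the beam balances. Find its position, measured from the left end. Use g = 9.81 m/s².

x ≈ 1.22 m from the left end

Take moments about the knife-edge support (at 1.67 m from the left end).
Speaker: 5.61 × 9.81 = 55.03 N down at 3.4 m → arm 1.73 m, τ = 55.03 × 1.73 = 95.2 N·m clockwise.
Net moment of existing loads = 95.2 N·m clockwise.
The bag of cement weighs 21.7 × 9.81 = 212.9 N and must supply an equal counterclockwise moment, so its lever arm about the knife-edge support is 95.2 / 212.9 = 0.447 m.
That puts it at 1.67 − 0.447 = 1.22 m from the left end.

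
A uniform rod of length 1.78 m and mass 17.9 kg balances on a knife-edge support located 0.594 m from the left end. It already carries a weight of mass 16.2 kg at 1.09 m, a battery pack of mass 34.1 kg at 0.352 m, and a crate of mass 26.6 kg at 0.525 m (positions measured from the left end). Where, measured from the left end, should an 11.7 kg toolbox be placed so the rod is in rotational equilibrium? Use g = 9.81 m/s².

Choose the knife-edge support (at 0.594 m from the left end) as the axis so the support reaction has zero arm there.
Beam weight: 17.9 × 9.81 = 175.6 N down at 0.89 m → arm 0.296 m, τ = 175.6 × 0.296 = 51.98 N·m clockwise.
Weight: 16.2 × 9.81 = 158.9 N down at 1.09 m → arm 0.496 m, τ = 158.9 × 0.496 = 78.81 N·m clockwise.
Battery pack: 34.1 × 9.81 = 334.5 N down at 0.352 m → arm 0.242 m, τ = 334.5 × 0.242 = 80.95 N·m counterclockwise.
Crate: 26.6 × 9.81 = 260.9 N down at 0.525 m → arm 0.069 m, τ = 260.9 × 0.069 = 18 N·m counterclockwise.
Net moment of existing loads = 31.84 N·m clockwise.
The toolbox weighs 11.7 × 9.81 = 114.8 N and must supply an equal counterclockwise moment, so its lever arm about the knife-edge support is 31.84 / 114.8 = 0.277 m.
That puts it at 0.594 − 0.277 = 0.317 m from the left end.

x ≈ 0.317 m from the left end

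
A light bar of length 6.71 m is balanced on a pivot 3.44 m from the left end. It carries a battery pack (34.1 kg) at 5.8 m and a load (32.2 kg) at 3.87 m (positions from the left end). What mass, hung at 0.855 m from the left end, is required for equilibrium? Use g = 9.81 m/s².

m ≈ 36.5 kg

Take moments about the pivot (at 3.44 m from the left end).
Battery pack: 34.1 × 9.81 = 334.5 N down at 5.8 m → arm 2.36 m, τ = 334.5 × 2.36 = 789.4 N·m clockwise.
Load: 32.2 × 9.81 = 315.9 N down at 3.87 m → arm 0.43 m, τ = 315.9 × 0.43 = 135.8 N·m clockwise.
Net moment of known loads = 925.2 N·m clockwise.
An unknown mass m at 0.855 m has arm 2.585 m; its moment is m·g·2.585 counterclockwise.
Στ = 0 ⇒ m × 9.81 × 2.585 = 925.2 ⇒ m = 925.2 / (9.81 × 2.585) = 36.5 kg.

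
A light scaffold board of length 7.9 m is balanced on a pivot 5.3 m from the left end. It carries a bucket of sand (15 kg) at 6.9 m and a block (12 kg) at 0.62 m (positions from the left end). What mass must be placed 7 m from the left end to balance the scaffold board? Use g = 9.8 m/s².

Sum moments about the pivot (at 5.3 m from the left end) (the support reaction has zero arm there).
Bucket of sand: 15 × 9.8 = 147 N down at 6.9 m → arm 1.6 m, τ = 147 × 1.6 = 235.2 N·m clockwise.
Block: 12 × 9.8 = 117.6 N down at 0.62 m → arm 4.68 m, τ = 117.6 × 4.68 = 550.4 N·m counterclockwise.
Net moment of known loads = 315.2 N·m counterclockwise.
An unknown mass m at 7 m has arm 1.7 m; its moment is m·g·1.7 clockwise.
For rotational equilibrium, m × 9.8 × 1.7 = 315.2, so m = 315.2 / (9.8 × 1.7) = 18.9 kg.

m ≈ 18.9 kg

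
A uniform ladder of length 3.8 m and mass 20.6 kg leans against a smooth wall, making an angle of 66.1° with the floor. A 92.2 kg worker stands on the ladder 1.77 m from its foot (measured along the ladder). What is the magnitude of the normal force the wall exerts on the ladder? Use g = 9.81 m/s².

N_wall ≈ 231 N

About the foot of the ladder:
Ladder weight 20.6×9.81 = 202.1 N acts at 1.9 m along the ladder; its horizontal arm is 1.9·cos66.1° = 0.7698 m → τ = 155.6 N·m clockwise.
Worker: 92.2×9.81 = 904.5 N at 1.77 m → arm 0.7171 m → τ = 648.6 N·m clockwise.
Wall normal N acts horizontally at the top; its moment arm is the height L sinθ = 3.8·sin66.1° = 3.474 m, counterclockwise.
Στ = 0 ⇒ N × 3.474 = 804.2 ⇒ N = 231 N.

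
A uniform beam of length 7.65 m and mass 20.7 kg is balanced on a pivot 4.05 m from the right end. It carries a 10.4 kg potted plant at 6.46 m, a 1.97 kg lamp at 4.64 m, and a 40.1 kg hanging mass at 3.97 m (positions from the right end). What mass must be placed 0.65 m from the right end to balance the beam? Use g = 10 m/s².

m ≈ 5.4 kg

Taking torques about the pivot (at 4.05 m from the right end):
Beam weight: 20.7 × 10 = 207 N down at 3.825 m → arm 0.225 m, τ = 207 × 0.225 = 46.58 N·m clockwise.
Potted plant: 10.4 × 10 = 104 N down at 6.46 m → arm 2.41 m, τ = 104 × 2.41 = 250.6 N·m counterclockwise.
Lamp: 1.97 × 10 = 19.7 N down at 4.64 m → arm 0.59 m, τ = 19.7 × 0.59 = 11.62 N·m counterclockwise.
Hanging mass: 40.1 × 10 = 401 N down at 3.97 m → arm 0.08 m, τ = 401 × 0.08 = 32.08 N·m clockwise.
Net moment of known loads = 183.6 N·m counterclockwise.
An unknown mass m at 0.65 m has arm 3.4 m; its moment is m·g·3.4 clockwise.
Στ = 0 ⇒ m × 10 × 3.4 = 183.6 ⇒ m = 183.6 / (10 × 3.4) = 5.4 kg.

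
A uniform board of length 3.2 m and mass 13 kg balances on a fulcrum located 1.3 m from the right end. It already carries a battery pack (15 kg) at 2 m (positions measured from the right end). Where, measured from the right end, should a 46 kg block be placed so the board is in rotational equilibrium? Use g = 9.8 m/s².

Taking torques about the fulcrum (at 1.3 m from the right end):
Beam weight: 13 × 9.8 = 127.4 N down at 1.6 m → arm 0.3 m, τ = 127.4 × 0.3 = 38.22 N·m counterclockwise.
Battery pack: 15 × 9.8 = 147 N down at 2 m → arm 0.7 m, τ = 147 × 0.7 = 102.9 N·m counterclockwise.
Net moment of existing loads = 141.1 N·m counterclockwise.
The block weighs 46 × 9.8 = 450.8 N and must supply an equal clockwise moment, so its lever arm about the fulcrum is 141.1 / 450.8 = 0.313 m.
That puts it at 1.3 − 0.313 = 0.987 m from the right end.

x ≈ 0.987 m from the right end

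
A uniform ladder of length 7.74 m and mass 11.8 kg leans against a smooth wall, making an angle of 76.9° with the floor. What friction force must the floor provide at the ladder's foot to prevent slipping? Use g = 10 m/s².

Choose the foot of the ladder as the axis so the floor normal and friction both act there and drop out.
Ladder weight 11.8×10 = 118 N acts at 3.87 m along the ladder; its horizontal arm is 3.87·cos76.9° = 0.8771 m → τ = 103.5 N·m clockwise.
Wall normal N acts horizontally at the top; its moment arm is the height L sinθ = 7.74·sin76.9° = 7.539 m, counterclockwise.
Balancing moments: N × 7.539 = 103.5, giving N = 13.7 N.
ΣFx = 0: friction at the foot balances the wall's push, so f = N_wall = 13.7 N.

f ≈ 13.7 N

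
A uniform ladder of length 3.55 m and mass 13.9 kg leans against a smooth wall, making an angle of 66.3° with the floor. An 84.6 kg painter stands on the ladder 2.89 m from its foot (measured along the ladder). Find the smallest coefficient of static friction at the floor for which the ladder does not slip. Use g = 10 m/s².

Take moments about the foot of the ladder.
Ladder weight 13.9×10 = 139 N acts at 1.775 m along the ladder; its horizontal arm is 1.775·cos66.3° = 0.7135 m → τ = 99.18 N·m clockwise.
Painter: 84.6×10 = 846 N at 2.89 m → arm 1.162 m → τ = 983.1 N·m clockwise.
Wall normal N acts horizontally at the top; its moment arm is the height L sinθ = 3.55·sin66.3° = 3.251 m, counterclockwise.
Balancing moments: N × 3.251 = 1082, giving N = 332.8 N.
ΣFx = 0 ⇒ f = N_wall = 332.8 N. ΣFy = 0 ⇒ N_floor = 985 N.
μ_min = f / N_floor = 332.8 / 985 = 0.338.

μ_min ≈ 0.338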